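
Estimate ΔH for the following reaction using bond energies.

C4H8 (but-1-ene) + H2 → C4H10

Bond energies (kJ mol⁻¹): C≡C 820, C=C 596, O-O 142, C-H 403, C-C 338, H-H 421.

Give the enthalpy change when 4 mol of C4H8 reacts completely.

ΔH = −508 kJ

Bonds broken (reactants):
  C-C: 2 × 338 = 676
  C-H: 8 × 403 = 3224
  C=C: 1 × 596 = 596
  H-H: 1 × 421 = 421
  Σ(broken) = 4917 kJ
Bonds formed (products):
  C-C: 3 × 338 = 1014
  C-H: 10 × 403 = 4030
  Σ(formed) = 5044 kJ
ΔH = Σ(broken) − Σ(formed) = 4917 − 5044 = −127 kJ
For 4× the reaction as written: 4 × (−127) = −508 kJ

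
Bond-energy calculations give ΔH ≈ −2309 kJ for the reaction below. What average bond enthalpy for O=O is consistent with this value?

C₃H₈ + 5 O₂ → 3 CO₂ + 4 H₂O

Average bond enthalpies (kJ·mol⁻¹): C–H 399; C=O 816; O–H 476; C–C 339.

D(O=O) ≈ 505 kJ/mol

Let D be the O=O bond energy.
Σ(broken) = 2×339 + 8×399 + 5×D = 3870 + 5D
Σ(formed) = 6×816 + 8×476 = 8704
ΔH = Σ(broken) − Σ(formed) = (3870 + 5D) − (8704) = −4834 + 5D
Setting this equal to −2309 kJ gives 5D = 2525, so D = 505 kJ/mol.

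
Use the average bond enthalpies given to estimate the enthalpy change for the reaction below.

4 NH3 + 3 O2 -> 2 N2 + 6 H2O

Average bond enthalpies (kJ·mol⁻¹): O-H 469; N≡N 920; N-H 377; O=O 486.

ΔH ≈ −1486 kJ

Bonds broken (reactants):
  N-H: 12 × 377 = 4524
  O=O: 3 × 486 = 1458
  Σ(broken) = 5982 kJ
Bonds formed (products):
  N≡N: 2 × 920 = 1840
  O-H: 12 × 469 = 5628
  Σ(formed) = 7468 kJ
ΔH = Σ(broken) − Σ(formed) = 5982 − 7468 = −1486 kJ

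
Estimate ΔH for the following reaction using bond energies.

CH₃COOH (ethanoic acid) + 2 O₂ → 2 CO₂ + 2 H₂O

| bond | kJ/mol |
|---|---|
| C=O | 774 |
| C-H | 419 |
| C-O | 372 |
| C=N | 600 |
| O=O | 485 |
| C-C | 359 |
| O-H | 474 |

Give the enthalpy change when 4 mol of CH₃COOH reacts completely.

Bonds broken (reactants):
  C-C: 1 × 359 = 359
  C-H: 3 × 419 = 1257
  C-O: 1 × 372 = 372
  C=O: 1 × 774 = 774
  O-H: 1 × 474 = 474
  O=O: 2 × 485 = 970
  Σ(broken) = 4206 kJ
Bonds formed (products):
  C=O: 4 × 774 = 3096
  O-H: 4 × 474 = 1896
  Σ(formed) = 4992 kJ
ΔH = Σ(broken) − Σ(formed) = 4206 − 4992 = −786 kJ
For 4× the reaction as written: 4 × (−786) = −3144 kJ

ΔH = −3144 kJ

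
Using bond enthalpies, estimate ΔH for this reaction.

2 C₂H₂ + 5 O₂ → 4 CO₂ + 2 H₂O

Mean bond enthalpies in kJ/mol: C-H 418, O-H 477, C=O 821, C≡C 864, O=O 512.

ΔH ≈ −2516 kJ

Bonds broken (reactants):
  C≡C: 2 × 864 = 1728
  C-H: 4 × 418 = 1672
  O=O: 5 × 512 = 2560
  Σ(broken) = 5960 kJ
Bonds formed (products):
  C=O: 8 × 821 = 6568
  O-H: 4 × 477 = 1908
  Σ(formed) = 8476 kJ
ΔH = Σ(broken) − Σ(formed) = 5960 − 8476 = −2516 kJ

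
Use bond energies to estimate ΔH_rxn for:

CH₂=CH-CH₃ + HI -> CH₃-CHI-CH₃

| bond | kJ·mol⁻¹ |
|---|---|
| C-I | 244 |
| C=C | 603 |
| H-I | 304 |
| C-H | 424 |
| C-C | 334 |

Bonds broken (reactants):
  C-C: 1 × 334 = 334
  C-H: 6 × 424 = 2544
  C=C: 1 × 603 = 603
  H-I: 1 × 304 = 304
  Σ(broken) = 3785 kJ
Bonds formed (products):
  C-C: 2 × 334 = 668
  C-H: 7 × 424 = 2968
  C-I: 1 × 244 = 244
  Σ(formed) = 3880 kJ
ΔH = Σ(broken) − Σ(formed) = 3785 − 3880 = −95 kJ

ΔH ≈ −95 kJ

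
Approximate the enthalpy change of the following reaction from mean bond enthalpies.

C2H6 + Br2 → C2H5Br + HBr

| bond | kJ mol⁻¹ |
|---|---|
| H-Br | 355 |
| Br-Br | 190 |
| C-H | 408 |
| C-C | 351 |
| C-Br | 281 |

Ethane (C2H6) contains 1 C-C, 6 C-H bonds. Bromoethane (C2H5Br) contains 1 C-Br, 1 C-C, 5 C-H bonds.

ΔH ≈ −38 kJ

Bonds broken (reactants):
  Br-Br: 1 × 190 = 190
  C-C: 1 × 351 = 351
  C-H: 6 × 408 = 2448
  Σ(broken) = 2989 kJ
Bonds formed (products):
  C-Br: 1 × 281 = 281
  C-C: 1 × 351 = 351
  C-H: 5 × 408 = 2040
  H-Br: 1 × 355 = 355
  Σ(formed) = 3027 kJ
ΔH = Σ(broken) − Σ(formed) = 2989 − 3027 = −38 kJ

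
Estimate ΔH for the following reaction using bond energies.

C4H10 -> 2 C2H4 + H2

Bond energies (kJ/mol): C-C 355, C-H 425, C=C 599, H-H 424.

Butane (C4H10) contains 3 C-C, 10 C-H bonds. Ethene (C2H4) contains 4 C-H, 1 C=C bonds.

ΔH ≈ +293 kJ

Bonds broken (reactants):
  C-C: 3 × 355 = 1065
  C-H: 10 × 425 = 4250
  Σ(broken) = 5315 kJ
Bonds formed (products):
  C-H: 8 × 425 = 3400
  C=C: 2 × 599 = 1198
  H-H: 1 × 424 = 424
  Σ(formed) = 5022 kJ
ΔH = Σ(broken) − Σ(formed) = 5315 − 5022 = +293 kJ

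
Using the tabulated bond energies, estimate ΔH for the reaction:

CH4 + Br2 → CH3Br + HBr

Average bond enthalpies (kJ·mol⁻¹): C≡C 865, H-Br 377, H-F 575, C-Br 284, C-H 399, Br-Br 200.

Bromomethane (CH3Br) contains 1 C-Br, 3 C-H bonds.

Bonds broken (reactants):
  Br-Br: 1 × 200 = 200
  C-H: 4 × 399 = 1596
  Σ(broken) = 1796 kJ
Bonds formed (products):
  C-Br: 1 × 284 = 284
  C-H: 3 × 399 = 1197
  H-Br: 1 × 377 = 377
  Σ(formed) = 1858 kJ
ΔH = Σ(broken) − Σ(formed) = 1796 − 1858 = −62 kJ

ΔH ≈ −62 kJ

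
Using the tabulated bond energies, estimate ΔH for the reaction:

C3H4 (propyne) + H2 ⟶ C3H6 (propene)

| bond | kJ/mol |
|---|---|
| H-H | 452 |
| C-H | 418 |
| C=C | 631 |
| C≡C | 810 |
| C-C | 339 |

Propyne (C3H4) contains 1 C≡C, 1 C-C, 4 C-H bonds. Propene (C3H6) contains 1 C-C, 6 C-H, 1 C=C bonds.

Bonds broken (reactants):
  C≡C: 1 × 810 = 810
  C-C: 1 × 339 = 339
  C-H: 4 × 418 = 1672
  H-H: 1 × 452 = 452
  Σ(broken) = 3273 kJ
Bonds formed (products):
  C-C: 1 × 339 = 339
  C-H: 6 × 418 = 2508
  C=C: 1 × 631 = 631
  Σ(formed) = 3478 kJ
ΔH = Σ(broken) − Σ(formed) = 3273 − 3478 = −205 kJ

ΔH ≈ −205 kJ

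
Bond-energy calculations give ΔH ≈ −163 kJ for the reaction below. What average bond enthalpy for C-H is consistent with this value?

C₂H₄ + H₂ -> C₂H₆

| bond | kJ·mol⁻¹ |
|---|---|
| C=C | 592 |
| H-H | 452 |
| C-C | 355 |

D(C-H) ≈ 426 kJ/mol

Let D be the C-H bond energy.
Σ(broken) = 4×D + 1×592 + 1×452 = 1044 + 4D
Σ(formed) = 1×355 + 6×D = 355 + 6D
ΔH = Σ(broken) − Σ(formed) = (1044 + 4D) − (355 + 6D) = +689 − 2D
Setting this equal to −163 kJ gives 2D = 852, so D = 426 kJ/mol.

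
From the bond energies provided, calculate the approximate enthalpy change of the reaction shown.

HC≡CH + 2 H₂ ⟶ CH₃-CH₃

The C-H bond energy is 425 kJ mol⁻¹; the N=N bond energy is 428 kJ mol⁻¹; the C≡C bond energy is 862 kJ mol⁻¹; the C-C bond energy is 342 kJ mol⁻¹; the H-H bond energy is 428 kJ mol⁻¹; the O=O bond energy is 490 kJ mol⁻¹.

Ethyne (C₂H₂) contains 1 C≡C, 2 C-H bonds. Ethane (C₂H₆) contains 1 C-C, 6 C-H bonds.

Bonds broken (reactants):
  C≡C: 1 × 862 = 862
  C-H: 2 × 425 = 850
  H-H: 2 × 428 = 856
  Σ(broken) = 2568 kJ
Bonds formed (products):
  C-C: 1 × 342 = 342
  C-H: 6 × 425 = 2550
  Σ(formed) = 2892 kJ
ΔH = Σ(broken) − Σ(formed) = 2568 − 2892 = −324 kJ

ΔH ≈ −324 kJ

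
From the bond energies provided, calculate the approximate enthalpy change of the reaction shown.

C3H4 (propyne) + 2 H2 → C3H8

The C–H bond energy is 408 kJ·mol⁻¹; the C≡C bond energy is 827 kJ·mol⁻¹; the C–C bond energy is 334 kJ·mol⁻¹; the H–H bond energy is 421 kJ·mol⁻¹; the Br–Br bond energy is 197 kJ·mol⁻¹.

ΔH ≈ −297 kJ

Bonds broken (reactants):
  C≡C: 1 × 827 = 827
  C–C: 1 × 334 = 334
  C–H: 4 × 408 = 1632
  H–H: 2 × 421 = 842
  Σ(broken) = 3635 kJ
Bonds formed (products):
  C–C: 2 × 334 = 668
  C–H: 8 × 408 = 3264
  Σ(formed) = 3932 kJ
ΔH = Σ(broken) − Σ(formed) = 3635 − 3932 = −297 kJ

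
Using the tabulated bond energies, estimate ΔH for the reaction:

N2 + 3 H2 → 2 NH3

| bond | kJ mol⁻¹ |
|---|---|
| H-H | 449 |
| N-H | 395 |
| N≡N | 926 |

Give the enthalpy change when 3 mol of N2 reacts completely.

ΔH = −291 kJ

Bonds broken (reactants):
  H-H: 3 × 449 = 1347
  N≡N: 1 × 926 = 926
  Σ(broken) = 2273 kJ
Bonds formed (products):
  N-H: 6 × 395 = 2370
  Σ(formed) = 2370 kJ
ΔH = Σ(broken) − Σ(formed) = 2273 − 2370 = −97 kJ
For 3× the reaction as written: 3 × (−97) = −291 kJ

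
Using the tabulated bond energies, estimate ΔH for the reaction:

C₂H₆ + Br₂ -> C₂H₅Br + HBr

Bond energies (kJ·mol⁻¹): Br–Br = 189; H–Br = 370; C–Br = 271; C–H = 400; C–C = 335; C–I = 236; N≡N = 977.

Bonds broken (reactants):
  Br–Br: 1 × 189 = 189
  C–C: 1 × 335 = 335
  C–H: 6 × 400 = 2400
  Σ(broken) = 2924 kJ
Bonds formed (products):
  C–Br: 1 × 271 = 271
  C–C: 1 × 335 = 335
  C–H: 5 × 400 = 2000
  H–Br: 1 × 370 = 370
  Σ(formed) = 2976 kJ
ΔH = Σ(broken) − Σ(formed) = 2924 − 2976 = −52 kJ

ΔH ≈ −52 kJ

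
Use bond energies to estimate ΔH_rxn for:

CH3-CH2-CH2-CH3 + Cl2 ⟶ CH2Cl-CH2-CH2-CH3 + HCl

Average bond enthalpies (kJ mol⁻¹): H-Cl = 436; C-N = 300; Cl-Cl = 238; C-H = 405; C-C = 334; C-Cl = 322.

Bonds broken (reactants):
  C-C: 3 × 334 = 1002
  C-H: 10 × 405 = 4050
  Cl-Cl: 1 × 238 = 238
  Σ(broken) = 5290 kJ
Bonds formed (products):
  C-C: 3 × 334 = 1002
  C-Cl: 1 × 322 = 322
  C-H: 9 × 405 = 3645
  H-Cl: 1 × 436 = 436
  Σ(formed) = 5405 kJ
ΔH = Σ(broken) − Σ(formed) = 5290 − 5405 = −115 kJ

ΔH ≈ −115 kJ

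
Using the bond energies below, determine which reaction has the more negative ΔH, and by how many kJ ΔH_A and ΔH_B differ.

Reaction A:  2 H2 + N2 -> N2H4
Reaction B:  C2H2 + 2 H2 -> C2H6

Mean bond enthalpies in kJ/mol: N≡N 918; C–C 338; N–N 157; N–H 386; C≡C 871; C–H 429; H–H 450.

Reaction A:
  Bonds broken (reactants):
    H–H: 2 × 450 = 900
    N≡N: 1 × 918 = 918
    Σ(broken) = 1818 kJ
  Bonds formed (products):
    N–H: 4 × 386 = 1544
    N–N: 1 × 157 = 157
    Σ(formed) = 1701 kJ
  ΔH_A = 1818 − 1701 = +117 kJ
Reaction B:
  Bonds broken (reactants):
    C≡C: 1 × 871 = 871
    C–H: 2 × 429 = 858
    H–H: 2 × 450 = 900
    Σ(broken) = 2629 kJ
  Bonds formed (products):
    C–C: 1 × 338 = 338
    C–H: 6 × 429 = 2574
    Σ(formed) = 2912 kJ
  ΔH_B = 2629 − 2912 = −283 kJ
ΔH_A − ΔH_B = +400 kJ, so reaction B has the more negative ΔH; |ΔH_A − ΔH_B| = 400 kJ.

Reaction B, by 400 kJ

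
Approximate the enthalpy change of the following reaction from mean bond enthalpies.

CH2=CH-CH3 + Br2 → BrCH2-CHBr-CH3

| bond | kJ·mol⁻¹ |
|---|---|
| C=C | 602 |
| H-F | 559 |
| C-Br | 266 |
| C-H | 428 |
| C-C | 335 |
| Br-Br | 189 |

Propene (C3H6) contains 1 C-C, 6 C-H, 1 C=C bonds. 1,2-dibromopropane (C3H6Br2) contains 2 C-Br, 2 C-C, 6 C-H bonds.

Bonds broken (reactants):
  Br-Br: 1 × 189 = 189
  C-C: 1 × 335 = 335
  C-H: 6 × 428 = 2568
  C=C: 1 × 602 = 602
  Σ(broken) = 3694 kJ
Bonds formed (products):
  C-Br: 2 × 266 = 532
  C-C: 2 × 335 = 670
  C-H: 6 × 428 = 2568
  Σ(formed) = 3770 kJ
ΔH = Σ(broken) − Σ(formed) = 3694 − 3770 = −76 kJ

ΔH ≈ −76 kJ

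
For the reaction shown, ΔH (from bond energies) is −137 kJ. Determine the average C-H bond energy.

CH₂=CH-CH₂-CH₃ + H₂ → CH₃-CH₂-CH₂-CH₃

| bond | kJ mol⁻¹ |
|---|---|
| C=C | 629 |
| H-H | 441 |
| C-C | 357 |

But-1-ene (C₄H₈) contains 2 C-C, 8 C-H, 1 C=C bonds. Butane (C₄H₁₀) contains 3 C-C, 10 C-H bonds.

D(C-H) ≈ 425 kJ/mol

Let D be the C-H bond energy.
Σ(broken) = 2×357 + 8×D + 1×629 + 1×441 = 1784 + 8D
Σ(formed) = 3×357 + 10×D = 1071 + 10D
ΔH = Σ(broken) − Σ(formed) = (1784 + 8D) − (1071 + 10D) = +713 − 2D
Setting this equal to −137 kJ gives 2D = 850, so D = 425 kJ/mol.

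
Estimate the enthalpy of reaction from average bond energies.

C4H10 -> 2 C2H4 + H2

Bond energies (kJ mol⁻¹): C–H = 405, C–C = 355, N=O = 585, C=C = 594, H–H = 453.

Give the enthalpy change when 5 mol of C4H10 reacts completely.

ΔH = +1170 kJ

Bonds broken (reactants):
  C–C: 3 × 355 = 1065
  C–H: 10 × 405 = 4050
  Σ(broken) = 5115 kJ
Bonds formed (products):
  C–H: 8 × 405 = 3240
  C=C: 2 × 594 = 1188
  H–H: 1 × 453 = 453
  Σ(formed) = 4881 kJ
ΔH = Σ(broken) − Σ(formed) = 5115 − 4881 = +234 kJ
For 5× the reaction as written: 5 × (+234) = +1170 kJ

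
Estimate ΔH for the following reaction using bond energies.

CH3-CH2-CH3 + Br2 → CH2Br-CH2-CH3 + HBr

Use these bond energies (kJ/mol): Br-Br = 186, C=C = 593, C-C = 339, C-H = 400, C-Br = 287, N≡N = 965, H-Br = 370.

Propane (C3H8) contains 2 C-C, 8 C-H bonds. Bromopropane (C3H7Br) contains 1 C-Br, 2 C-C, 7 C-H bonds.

ΔH ≈ −71 kJ

Bonds broken (reactants):
  Br-Br: 1 × 186 = 186
  C-C: 2 × 339 = 678
  C-H: 8 × 400 = 3200
  Σ(broken) = 4064 kJ
Bonds formed (products):
  C-Br: 1 × 287 = 287
  C-C: 2 × 339 = 678
  C-H: 7 × 400 = 2800
  H-Br: 1 × 370 = 370
  Σ(formed) = 4135 kJ
ΔH = Σ(broken) − Σ(formed) = 4064 − 4135 = −71 kJ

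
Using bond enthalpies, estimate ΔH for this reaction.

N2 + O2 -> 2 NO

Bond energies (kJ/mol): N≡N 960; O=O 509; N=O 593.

ΔH ≈ +283 kJ

Bonds broken (reactants):
  N≡N: 1 × 960 = 960
  O=O: 1 × 509 = 509
  Σ(broken) = 1469 kJ
Bonds formed (products):
  N=O: 2 × 593 = 1186
  Σ(formed) = 1186 kJ
ΔH = Σ(broken) − Σ(formed) = 1469 − 1186 = +283 kJ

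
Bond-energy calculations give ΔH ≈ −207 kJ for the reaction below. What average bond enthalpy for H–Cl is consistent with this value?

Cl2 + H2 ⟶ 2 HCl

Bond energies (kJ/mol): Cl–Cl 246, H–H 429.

D(H–Cl) ≈ 441 kJ/mol

Let D be the H–Cl bond energy.
Σ(broken) = 1×246 + 1×429 = 675
Σ(formed) = 2×D = 2D
ΔH = Σ(broken) − Σ(formed) = (675) − (2D) = +675 − 2D
Setting this equal to −207 kJ gives 2D = 882, so D = 441 kJ/mol.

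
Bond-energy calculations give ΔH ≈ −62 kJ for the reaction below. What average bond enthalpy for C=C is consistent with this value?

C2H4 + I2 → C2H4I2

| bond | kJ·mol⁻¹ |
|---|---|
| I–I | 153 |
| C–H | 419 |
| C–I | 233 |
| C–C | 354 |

Let D be the C=C bond energy.
Σ(broken) = 4×419 + 1×D + 1×153 = 1829 + D
Σ(formed) = 1×354 + 4×419 + 2×233 = 2496
ΔH = Σ(broken) − Σ(formed) = (1829 + D) − (2496) = −667 + D
Setting this equal to −62 kJ gives D = 605 kJ/mol.

D(C=C) ≈ 605 kJ/mol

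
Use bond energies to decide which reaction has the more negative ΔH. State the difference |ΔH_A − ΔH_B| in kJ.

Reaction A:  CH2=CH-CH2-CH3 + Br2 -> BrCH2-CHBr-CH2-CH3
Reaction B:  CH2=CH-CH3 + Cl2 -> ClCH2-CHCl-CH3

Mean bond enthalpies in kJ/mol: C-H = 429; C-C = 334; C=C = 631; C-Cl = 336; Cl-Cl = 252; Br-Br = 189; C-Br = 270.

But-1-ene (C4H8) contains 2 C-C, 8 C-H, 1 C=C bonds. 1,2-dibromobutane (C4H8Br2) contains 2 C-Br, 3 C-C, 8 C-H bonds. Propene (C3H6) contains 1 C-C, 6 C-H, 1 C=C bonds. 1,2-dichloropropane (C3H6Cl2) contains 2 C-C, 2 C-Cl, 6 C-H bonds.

Reaction B, by 69 kJ

Reaction A:
  Bonds broken (reactants):
    Br-Br: 1 × 189 = 189
    C-C: 2 × 334 = 668
    C-H: 8 × 429 = 3432
    C=C: 1 × 631 = 631
    Σ(broken) = 4920 kJ
  Bonds formed (products):
    C-Br: 2 × 270 = 540
    C-C: 3 × 334 = 1002
    C-H: 8 × 429 = 3432
    Σ(formed) = 4974 kJ
  ΔH_A = 4920 − 4974 = −54 kJ
Reaction B:
  Bonds broken (reactants):
    C-C: 1 × 334 = 334
    C-H: 6 × 429 = 2574
    C=C: 1 × 631 = 631
    Cl-Cl: 1 × 252 = 252
    Σ(broken) = 3791 kJ
  Bonds formed (products):
    C-C: 2 × 334 = 668
    C-Cl: 2 × 336 = 672
    C-H: 6 × 429 = 2574
    Σ(formed) = 3914 kJ
  ΔH_B = 3791 − 3914 = −123 kJ
ΔH_A − ΔH_B = +69 kJ, so reaction B has the more negative ΔH; |ΔH_A − ΔH_B| = 69 kJ.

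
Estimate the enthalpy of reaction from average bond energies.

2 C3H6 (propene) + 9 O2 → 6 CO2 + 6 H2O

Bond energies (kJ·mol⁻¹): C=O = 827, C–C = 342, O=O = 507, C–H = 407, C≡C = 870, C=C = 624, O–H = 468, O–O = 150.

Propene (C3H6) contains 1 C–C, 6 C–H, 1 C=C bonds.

Bonds broken (reactants):
  C–C: 2 × 342 = 684
  C–H: 12 × 407 = 4884
  C=C: 2 × 624 = 1248
  O=O: 9 × 507 = 4563
  Σ(broken) = 11379 kJ
Bonds formed (products):
  C=O: 12 × 827 = 9924
  O–H: 12 × 468 = 5616
  Σ(formed) = 15540 kJ
ΔH = Σ(broken) − Σ(formed) = 11379 − 15540 = −4161 kJ

ΔH ≈ −4161 kJ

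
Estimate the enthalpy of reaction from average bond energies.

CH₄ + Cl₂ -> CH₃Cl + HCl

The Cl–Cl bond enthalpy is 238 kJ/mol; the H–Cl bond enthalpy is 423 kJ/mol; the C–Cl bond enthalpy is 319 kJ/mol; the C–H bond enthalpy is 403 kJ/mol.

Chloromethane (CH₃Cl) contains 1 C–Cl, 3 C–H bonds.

Bonds broken (reactants):
  C–H: 4 × 403 = 1612
  Cl–Cl: 1 × 238 = 238
  Σ(broken) = 1850 kJ
Bonds formed (products):
  C–Cl: 1 × 319 = 319
  C–H: 3 × 403 = 1209
  H–Cl: 1 × 423 = 423
  Σ(formed) = 1951 kJ
ΔH = Σ(broken) − Σ(formed) = 1850 − 1951 = −101 kJ

ΔH ≈ −101 kJ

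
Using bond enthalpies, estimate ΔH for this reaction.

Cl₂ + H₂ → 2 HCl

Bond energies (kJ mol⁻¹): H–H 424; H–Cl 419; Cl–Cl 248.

Bonds broken (reactants):
  Cl–Cl: 1 × 248 = 248
  H–H: 1 × 424 = 424
  Σ(broken) = 672 kJ
Bonds formed (products):
  H–Cl: 2 × 419 = 838
  Σ(formed) = 838 kJ
ΔH = Σ(broken) − Σ(formed) = 672 − 838 = −166 kJ

ΔH ≈ −166 kJ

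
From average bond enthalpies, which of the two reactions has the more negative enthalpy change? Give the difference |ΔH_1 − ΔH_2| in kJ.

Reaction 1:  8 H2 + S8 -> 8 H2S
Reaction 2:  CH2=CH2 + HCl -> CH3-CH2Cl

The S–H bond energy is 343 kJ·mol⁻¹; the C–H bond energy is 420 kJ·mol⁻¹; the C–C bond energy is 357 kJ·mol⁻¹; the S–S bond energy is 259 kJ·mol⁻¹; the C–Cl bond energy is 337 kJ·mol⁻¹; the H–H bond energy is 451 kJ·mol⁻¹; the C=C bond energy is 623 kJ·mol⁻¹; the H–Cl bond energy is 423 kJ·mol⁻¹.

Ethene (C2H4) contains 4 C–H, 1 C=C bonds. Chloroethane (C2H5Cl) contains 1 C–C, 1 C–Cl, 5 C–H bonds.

Reaction 1:
  Bonds broken (reactants):
    H–H: 8 × 451 = 3608
    S–S: 8 × 259 = 2072
    Σ(broken) = 5680 kJ
  Bonds formed (products):
    S–H: 16 × 343 = 5488
    Σ(formed) = 5488 kJ
  ΔH_1 = 5680 − 5488 = +192 kJ
Reaction 2:
  Bonds broken (reactants):
    C–H: 4 × 420 = 1680
    C=C: 1 × 623 = 623
    H–Cl: 1 × 423 = 423
    Σ(broken) = 2726 kJ
  Bonds formed (products):
    C–C: 1 × 357 = 357
    C–Cl: 1 × 337 = 337
    C–H: 5 × 420 = 2100
    Σ(formed) = 2794 kJ
  ΔH_2 = 2726 − 2794 = −68 kJ
ΔH_1 − ΔH_2 = +260 kJ, so reaction 2 has the more negative ΔH; |ΔH_1 − ΔH_2| = 260 kJ.

Reaction 2, by 260 kJ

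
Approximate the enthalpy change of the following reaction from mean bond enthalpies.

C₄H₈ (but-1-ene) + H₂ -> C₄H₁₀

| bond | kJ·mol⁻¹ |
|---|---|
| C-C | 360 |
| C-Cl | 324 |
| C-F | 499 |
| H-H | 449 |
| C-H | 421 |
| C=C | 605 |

ΔH ≈ −148 kJ

Bonds broken (reactants):
  C-C: 2 × 360 = 720
  C-H: 8 × 421 = 3368
  C=C: 1 × 605 = 605
  H-H: 1 × 449 = 449
  Σ(broken) = 5142 kJ
Bonds formed (products):
  C-C: 3 × 360 = 1080
  C-H: 10 × 421 = 4210
  Σ(formed) = 5290 kJ
ΔH = Σ(broken) − Σ(formed) = 5142 − 5290 = −148 kJ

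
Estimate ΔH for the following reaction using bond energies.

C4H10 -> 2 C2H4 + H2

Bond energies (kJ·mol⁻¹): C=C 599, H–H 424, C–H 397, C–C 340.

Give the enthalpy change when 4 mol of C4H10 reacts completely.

ΔH = +768 kJ

Bonds broken (reactants):
  C–C: 3 × 340 = 1020
  C–H: 10 × 397 = 3970
  Σ(broken) = 4990 kJ
Bonds formed (products):
  C–H: 8 × 397 = 3176
  C=C: 2 × 599 = 1198
  H–H: 1 × 424 = 424
  Σ(formed) = 4798 kJ
ΔH = Σ(broken) − Σ(formed) = 4990 − 4798 = +192 kJ
For 4× the reaction as written: 4 × (+192) = +768 kJ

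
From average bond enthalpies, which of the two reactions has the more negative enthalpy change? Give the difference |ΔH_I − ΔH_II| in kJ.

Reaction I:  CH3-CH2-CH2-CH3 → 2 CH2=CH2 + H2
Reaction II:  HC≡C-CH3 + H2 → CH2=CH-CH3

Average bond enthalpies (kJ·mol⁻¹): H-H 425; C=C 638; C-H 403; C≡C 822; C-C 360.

Reaction II, by 382 kJ

Reaction I:
  Bonds broken (reactants):
    C-C: 3 × 360 = 1080
    C-H: 10 × 403 = 4030
    Σ(broken) = 5110 kJ
  Bonds formed (products):
    C-H: 8 × 403 = 3224
    C=C: 2 × 638 = 1276
    H-H: 1 × 425 = 425
    Σ(formed) = 4925 kJ
  ΔH_I = 5110 − 4925 = +185 kJ
Reaction II:
  Bonds broken (reactants):
    C≡C: 1 × 822 = 822
    C-C: 1 × 360 = 360
    C-H: 4 × 403 = 1612
    H-H: 1 × 425 = 425
    Σ(broken) = 3219 kJ
  Bonds formed (products):
    C-C: 1 × 360 = 360
    C-H: 6 × 403 = 2418
    C=C: 1 × 638 = 638
    Σ(formed) = 3416 kJ
  ΔH_II = 3219 − 3416 = −197 kJ
ΔH_I − ΔH_II = +382 kJ, so reaction II has the more negative ΔH; |ΔH_I − ΔH_II| = 382 kJ.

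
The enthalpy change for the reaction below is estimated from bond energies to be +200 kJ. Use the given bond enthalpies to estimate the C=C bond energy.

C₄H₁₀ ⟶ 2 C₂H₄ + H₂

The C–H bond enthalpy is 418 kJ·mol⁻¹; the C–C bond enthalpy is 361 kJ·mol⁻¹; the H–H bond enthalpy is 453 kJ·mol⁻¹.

Let D be the C=C bond energy.
Σ(broken) = 3×361 + 10×418 = 5263
Σ(formed) = 8×418 + 2×D + 1×453 = 3797 + 2D
ΔH = Σ(broken) − Σ(formed) = (5263) − (3797 + 2D) = +1466 − 2D
Setting this equal to +200 kJ gives 2D = 1266, so D = 633 kJ/mol.

D(C=C) ≈ 633 kJ/mol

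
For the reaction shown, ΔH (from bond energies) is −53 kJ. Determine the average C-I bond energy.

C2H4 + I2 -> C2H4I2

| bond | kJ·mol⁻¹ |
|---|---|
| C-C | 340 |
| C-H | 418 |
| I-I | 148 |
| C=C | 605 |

Let D be the C-I bond energy.
Σ(broken) = 4×418 + 1×605 + 1×148 = 2425
Σ(formed) = 1×340 + 4×418 + 2×D = 2012 + 2D
ΔH = Σ(broken) − Σ(formed) = (2425) − (2012 + 2D) = +413 − 2D
Setting this equal to −53 kJ gives 2D = 466, so D = 233 kJ/mol.

D(C-I) ≈ 233 kJ/mol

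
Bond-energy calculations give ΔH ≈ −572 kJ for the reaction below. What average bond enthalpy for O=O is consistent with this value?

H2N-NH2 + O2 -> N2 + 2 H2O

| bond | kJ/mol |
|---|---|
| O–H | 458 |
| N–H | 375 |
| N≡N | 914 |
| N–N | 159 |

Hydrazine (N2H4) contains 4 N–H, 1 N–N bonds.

Let D be the O=O bond energy.
Σ(broken) = 4×375 + 1×159 + 1×D = 1659 + D
Σ(formed) = 1×914 + 4×458 = 2746
ΔH = Σ(broken) − Σ(formed) = (1659 + D) − (2746) = −1087 + D
Setting this equal to −572 kJ gives D = 515 kJ/mol.

D(O=O) ≈ 515 kJ/mol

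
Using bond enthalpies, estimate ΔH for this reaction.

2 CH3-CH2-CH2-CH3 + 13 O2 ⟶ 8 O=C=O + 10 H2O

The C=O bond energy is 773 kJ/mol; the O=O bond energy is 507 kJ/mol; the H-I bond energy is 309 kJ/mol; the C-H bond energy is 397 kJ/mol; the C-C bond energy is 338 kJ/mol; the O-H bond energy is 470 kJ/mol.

Bonds broken (reactants):
  C-C: 6 × 338 = 2028
  C-H: 20 × 397 = 7940
  O=O: 13 × 507 = 6591
  Σ(broken) = 16559 kJ
Bonds formed (products):
  C=O: 16 × 773 = 12368
  O-H: 20 × 470 = 9400
  Σ(formed) = 21768 kJ
ΔH = Σ(broken) − Σ(formed) = 16559 − 21768 = −5209 kJ

ΔH ≈ −5209 kJ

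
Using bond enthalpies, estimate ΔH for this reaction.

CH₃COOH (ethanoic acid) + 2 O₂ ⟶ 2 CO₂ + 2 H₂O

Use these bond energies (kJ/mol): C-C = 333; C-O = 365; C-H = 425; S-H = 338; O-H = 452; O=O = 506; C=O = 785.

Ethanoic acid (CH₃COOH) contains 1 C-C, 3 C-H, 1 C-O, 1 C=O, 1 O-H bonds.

Bonds broken (reactants):
  C-C: 1 × 333 = 333
  C-H: 3 × 425 = 1275
  C-O: 1 × 365 = 365
  C=O: 1 × 785 = 785
  O-H: 1 × 452 = 452
  O=O: 2 × 506 = 1012
  Σ(broken) = 4222 kJ
Bonds formed (products):
  C=O: 4 × 785 = 3140
  O-H: 4 × 452 = 1808
  Σ(formed) = 4948 kJ
ΔH = Σ(broken) − Σ(formed) = 4222 − 4948 = −726 kJ

ΔH ≈ −726 kJ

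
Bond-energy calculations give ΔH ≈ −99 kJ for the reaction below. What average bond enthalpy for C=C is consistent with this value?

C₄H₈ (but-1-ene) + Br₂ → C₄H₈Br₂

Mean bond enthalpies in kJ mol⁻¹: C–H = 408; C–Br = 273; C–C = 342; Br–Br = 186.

Let D be the C=C bond energy.
Σ(broken) = 1×186 + 2×342 + 8×408 + 1×D = 4134 + D
Σ(formed) = 2×273 + 3×342 + 8×408 = 4836
ΔH = Σ(broken) − Σ(formed) = (4134 + D) − (4836) = −702 + D
Setting this equal to −99 kJ gives D = 603 kJ/mol.

D(C=C) ≈ 603 kJ/mol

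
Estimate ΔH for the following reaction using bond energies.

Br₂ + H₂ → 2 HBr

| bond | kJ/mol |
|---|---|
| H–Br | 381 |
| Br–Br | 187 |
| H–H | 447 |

Bonds broken (reactants):
  Br–Br: 1 × 187 = 187
  H–H: 1 × 447 = 447
  Σ(broken) = 634 kJ
Bonds formed (products):
  H–Br: 2 × 381 = 762
  Σ(formed) = 762 kJ
ΔH = Σ(broken) − Σ(formed) = 634 − 762 = −128 kJ

ΔH ≈ −128 kJ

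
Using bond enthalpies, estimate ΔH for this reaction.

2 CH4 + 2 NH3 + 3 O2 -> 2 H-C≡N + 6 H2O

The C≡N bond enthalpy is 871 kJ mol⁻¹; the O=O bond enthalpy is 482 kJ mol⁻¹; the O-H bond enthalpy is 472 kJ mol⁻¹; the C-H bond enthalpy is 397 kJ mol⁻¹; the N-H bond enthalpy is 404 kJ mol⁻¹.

ΔH ≈ −1154 kJ

Bonds broken (reactants):
  C-H: 8 × 397 = 3176
  N-H: 6 × 404 = 2424
  O=O: 3 × 482 = 1446
  Σ(broken) = 7046 kJ
Bonds formed (products):
  C≡N: 2 × 871 = 1742
  C-H: 2 × 397 = 794
  O-H: 12 × 472 = 5664
  Σ(formed) = 8200 kJ
ΔH = Σ(broken) − Σ(formed) = 7046 − 8200 = −1154 kJ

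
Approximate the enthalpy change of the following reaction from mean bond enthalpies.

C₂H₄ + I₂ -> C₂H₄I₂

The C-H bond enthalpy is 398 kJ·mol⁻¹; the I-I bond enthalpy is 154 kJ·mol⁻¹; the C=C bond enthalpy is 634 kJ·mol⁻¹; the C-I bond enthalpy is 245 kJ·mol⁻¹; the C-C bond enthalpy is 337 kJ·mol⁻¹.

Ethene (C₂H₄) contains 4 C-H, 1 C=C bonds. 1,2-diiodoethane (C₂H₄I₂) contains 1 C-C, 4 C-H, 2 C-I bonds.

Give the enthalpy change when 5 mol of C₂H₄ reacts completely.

Bonds broken (reactants):
  C-H: 4 × 398 = 1592
  C=C: 1 × 634 = 634
  I-I: 1 × 154 = 154
  Σ(broken) = 2380 kJ
Bonds formed (products):
  C-C: 1 × 337 = 337
  C-H: 4 × 398 = 1592
  C-I: 2 × 245 = 490
  Σ(formed) = 2419 kJ
ΔH = Σ(broken) − Σ(formed) = 2380 − 2419 = −39 kJ
For 5× the reaction as written: 5 × (−39) = −195 kJ

ΔH = −195 kJ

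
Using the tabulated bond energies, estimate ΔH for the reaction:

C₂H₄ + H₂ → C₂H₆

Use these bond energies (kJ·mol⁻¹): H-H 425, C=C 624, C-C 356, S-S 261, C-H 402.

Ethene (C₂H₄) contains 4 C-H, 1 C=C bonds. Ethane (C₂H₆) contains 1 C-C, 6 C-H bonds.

Bonds broken (reactants):
  C-H: 4 × 402 = 1608
  C=C: 1 × 624 = 624
  H-H: 1 × 425 = 425
  Σ(broken) = 2657 kJ
Bonds formed (products):
  C-C: 1 × 356 = 356
  C-H: 6 × 402 = 2412
  Σ(formed) = 2768 kJ
ΔH = Σ(broken) − Σ(formed) = 2657 − 2768 = −111 kJ

ΔH ≈ −111 kJ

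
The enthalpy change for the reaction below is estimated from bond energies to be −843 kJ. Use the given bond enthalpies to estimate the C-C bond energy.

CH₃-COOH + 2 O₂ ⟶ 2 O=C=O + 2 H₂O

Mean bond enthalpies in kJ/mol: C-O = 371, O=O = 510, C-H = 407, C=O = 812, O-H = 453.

D(C-C) ≈ 340 kJ/mol

Let D be the C-C bond energy.
Σ(broken) = 1×D + 3×407 + 1×371 + 1×812 + 1×453 + 2×510 = 3877 + D
Σ(formed) = 4×812 + 4×453 = 5060
ΔH = Σ(broken) − Σ(formed) = (3877 + D) − (5060) = −1183 + D
Setting this equal to −843 kJ gives D = 340 kJ/mol.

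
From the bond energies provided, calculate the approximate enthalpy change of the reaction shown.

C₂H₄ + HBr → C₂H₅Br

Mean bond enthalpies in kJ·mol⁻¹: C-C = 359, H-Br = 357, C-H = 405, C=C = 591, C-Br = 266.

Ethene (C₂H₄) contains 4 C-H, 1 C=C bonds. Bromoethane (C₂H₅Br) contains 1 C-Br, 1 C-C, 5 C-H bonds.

Bonds broken (reactants):
  C-H: 4 × 405 = 1620
  C=C: 1 × 591 = 591
  H-Br: 1 × 357 = 357
  Σ(broken) = 2568 kJ
Bonds formed (products):
  C-Br: 1 × 266 = 266
  C-C: 1 × 359 = 359
  C-H: 5 × 405 = 2025
  Σ(formed) = 2650 kJ
ΔH = Σ(broken) − Σ(formed) = 2568 − 2650 = −82 kJ

ΔH ≈ −82 kJ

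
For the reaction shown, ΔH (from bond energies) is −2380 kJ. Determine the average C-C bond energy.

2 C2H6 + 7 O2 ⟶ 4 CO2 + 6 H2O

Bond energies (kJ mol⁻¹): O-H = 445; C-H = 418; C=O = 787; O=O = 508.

Let D be the C-C bond energy.
Σ(broken) = 2×D + 12×418 + 7×508 = 8572 + 2D
Σ(formed) = 8×787 + 12×445 = 11636
ΔH = Σ(broken) − Σ(formed) = (8572 + 2D) − (11636) = −3064 + 2D
Setting this equal to −2380 kJ gives 2D = 684, so D = 342 kJ/mol.

D(C-C) ≈ 342 kJ/mol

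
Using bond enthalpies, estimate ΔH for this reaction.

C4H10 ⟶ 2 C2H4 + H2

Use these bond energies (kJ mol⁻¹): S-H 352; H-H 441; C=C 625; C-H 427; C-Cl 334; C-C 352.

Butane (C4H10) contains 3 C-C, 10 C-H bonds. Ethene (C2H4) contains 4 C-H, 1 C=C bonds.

ΔH ≈ +219 kJ

Bonds broken (reactants):
  C-C: 3 × 352 = 1056
  C-H: 10 × 427 = 4270
  Σ(broken) = 5326 kJ
Bonds formed (products):
  C-H: 8 × 427 = 3416
  C=C: 2 × 625 = 1250
  H-H: 1 × 441 = 441
  Σ(formed) = 5107 kJ
ΔH = Σ(broken) − Σ(formed) = 5326 − 5107 = +219 kJ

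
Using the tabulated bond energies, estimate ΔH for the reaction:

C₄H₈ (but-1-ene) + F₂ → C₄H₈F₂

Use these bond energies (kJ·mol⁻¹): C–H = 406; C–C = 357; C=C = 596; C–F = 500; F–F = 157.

Bonds broken (reactants):
  C–C: 2 × 357 = 714
  C–H: 8 × 406 = 3248
  C=C: 1 × 596 = 596
  F–F: 1 × 157 = 157
  Σ(broken) = 4715 kJ
Bonds formed (products):
  C–C: 3 × 357 = 1071
  C–F: 2 × 500 = 1000
  C–H: 8 × 406 = 3248
  Σ(formed) = 5319 kJ
ΔH = Σ(broken) − Σ(formed) = 4715 − 5319 = −604 kJ

ΔH ≈ −604 kJ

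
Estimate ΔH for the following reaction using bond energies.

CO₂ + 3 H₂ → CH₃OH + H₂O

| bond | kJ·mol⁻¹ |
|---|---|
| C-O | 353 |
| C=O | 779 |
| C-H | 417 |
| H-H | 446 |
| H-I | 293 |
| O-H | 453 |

ΔH ≈ −67 kJ

Bonds broken (reactants):
  C=O: 2 × 779 = 1558
  H-H: 3 × 446 = 1338
  Σ(broken) = 2896 kJ
Bonds formed (products):
  C-H: 3 × 417 = 1251
  C-O: 1 × 353 = 353
  O-H: 3 × 453 = 1359
  Σ(formed) = 2963 kJ
ΔH = Σ(broken) − Σ(formed) = 2896 − 2963 = −67 kJ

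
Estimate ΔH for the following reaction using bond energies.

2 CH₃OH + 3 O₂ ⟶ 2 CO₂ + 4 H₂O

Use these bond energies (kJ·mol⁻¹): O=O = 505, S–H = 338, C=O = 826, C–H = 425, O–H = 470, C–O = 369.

Bonds broken (reactants):
  C–H: 6 × 425 = 2550
  C–O: 2 × 369 = 738
  O–H: 2 × 470 = 940
  O=O: 3 × 505 = 1515
  Σ(broken) = 5743 kJ
Bonds formed (products):
  C=O: 4 × 826 = 3304
  O–H: 8 × 470 = 3760
  Σ(formed) = 7064 kJ
ΔH = Σ(broken) − Σ(formed) = 5743 − 7064 = −1321 kJ

ΔH ≈ −1321 kJ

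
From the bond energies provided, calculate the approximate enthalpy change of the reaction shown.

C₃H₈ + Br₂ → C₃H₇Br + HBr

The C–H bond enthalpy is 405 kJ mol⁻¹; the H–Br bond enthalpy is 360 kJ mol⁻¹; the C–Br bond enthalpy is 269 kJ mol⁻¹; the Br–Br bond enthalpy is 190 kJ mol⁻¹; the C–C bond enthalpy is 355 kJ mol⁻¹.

ΔH ≈ −34 kJ

Bonds broken (reactants):
  Br–Br: 1 × 190 = 190
  C–C: 2 × 355 = 710
  C–H: 8 × 405 = 3240
  Σ(broken) = 4140 kJ
Bonds formed (products):
  C–Br: 1 × 269 = 269
  C–C: 2 × 355 = 710
  C–H: 7 × 405 = 2835
  H–Br: 1 × 360 = 360
  Σ(formed) = 4174 kJ
ΔH = Σ(broken) − Σ(formed) = 4140 − 4174 = −34 kJ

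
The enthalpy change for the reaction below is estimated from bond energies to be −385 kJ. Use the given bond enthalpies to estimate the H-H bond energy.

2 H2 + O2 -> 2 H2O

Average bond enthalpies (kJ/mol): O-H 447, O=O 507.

D(H-H) ≈ 448 kJ/mol

Let D be the H-H bond energy.
Σ(broken) = 2×D + 1×507 = 507 + 2D
Σ(formed) = 4×447 = 1788
ΔH = Σ(broken) − Σ(formed) = (507 + 2D) − (1788) = −1281 + 2D
Setting this equal to −385 kJ gives 2D = 896, so D = 448 kJ/mol.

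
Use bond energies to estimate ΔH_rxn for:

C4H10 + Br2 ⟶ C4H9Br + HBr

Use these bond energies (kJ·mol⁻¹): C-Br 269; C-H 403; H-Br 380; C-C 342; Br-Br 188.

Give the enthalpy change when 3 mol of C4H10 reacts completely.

Bonds broken (reactants):
  Br-Br: 1 × 188 = 188
  C-C: 3 × 342 = 1026
  C-H: 10 × 403 = 4030
  Σ(broken) = 5244 kJ
Bonds formed (products):
  C-Br: 1 × 269 = 269
  C-C: 3 × 342 = 1026
  C-H: 9 × 403 = 3627
  H-Br: 1 × 380 = 380
  Σ(formed) = 5302 kJ
ΔH = Σ(broken) − Σ(formed) = 5244 − 5302 = −58 kJ
For 3× the reaction as written: 3 × (−58) = −174 kJ

ΔH = −174 kJ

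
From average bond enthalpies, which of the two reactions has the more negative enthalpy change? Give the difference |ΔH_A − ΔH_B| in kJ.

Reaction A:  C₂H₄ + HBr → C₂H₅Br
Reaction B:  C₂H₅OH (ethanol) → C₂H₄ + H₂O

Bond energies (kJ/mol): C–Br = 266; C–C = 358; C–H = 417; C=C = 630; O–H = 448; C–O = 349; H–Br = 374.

Reaction A, by 83 kJ

Reaction A:
  Bonds broken (reactants):
    C–H: 4 × 417 = 1668
    C=C: 1 × 630 = 630
    H–Br: 1 × 374 = 374
    Σ(broken) = 2672 kJ
  Bonds formed (products):
    C–Br: 1 × 266 = 266
    C–C: 1 × 358 = 358
    C–H: 5 × 417 = 2085
    Σ(formed) = 2709 kJ
  ΔH_A = 2672 − 2709 = −37 kJ
Reaction B:
  Bonds broken (reactants):
    C–C: 1 × 358 = 358
    C–H: 5 × 417 = 2085
    C–O: 1 × 349 = 349
    O–H: 1 × 448 = 448
    Σ(broken) = 3240 kJ
  Bonds formed (products):
    C–H: 4 × 417 = 1668
    C=C: 1 × 630 = 630
    O–H: 2 × 448 = 896
    Σ(formed) = 3194 kJ
  ΔH_B = 3240 − 3194 = +46 kJ
ΔH_A − ΔH_B = −83 kJ, so reaction A has the more negative ΔH; |ΔH_A − ΔH_B| = 83 kJ.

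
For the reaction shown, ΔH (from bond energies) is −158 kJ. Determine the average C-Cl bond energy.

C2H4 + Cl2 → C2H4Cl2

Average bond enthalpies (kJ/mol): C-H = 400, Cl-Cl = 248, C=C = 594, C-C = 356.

D(C-Cl) ≈ 322 kJ/mol

Let D be the C-Cl bond energy.
Σ(broken) = 4×400 + 1×594 + 1×248 = 2442
Σ(formed) = 1×356 + 2×D + 4×400 = 1956 + 2D
ΔH = Σ(broken) − Σ(formed) = (2442) − (1956 + 2D) = +486 − 2D
Setting this equal to −158 kJ gives 2D = 644, so D = 322 kJ/mol.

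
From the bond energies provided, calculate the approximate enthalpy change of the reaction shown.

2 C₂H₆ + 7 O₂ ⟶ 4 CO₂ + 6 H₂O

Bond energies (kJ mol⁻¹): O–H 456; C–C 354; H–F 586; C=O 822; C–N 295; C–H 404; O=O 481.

Bonds broken (reactants):
  C–C: 2 × 354 = 708
  C–H: 12 × 404 = 4848
  O=O: 7 × 481 = 3367
  Σ(broken) = 8923 kJ
Bonds formed (products):
  C=O: 8 × 822 = 6576
  O–H: 12 × 456 = 5472
  Σ(formed) = 12048 kJ
ΔH = Σ(broken) − Σ(formed) = 8923 − 12048 = −3125 kJ

ΔH ≈ −3125 kJ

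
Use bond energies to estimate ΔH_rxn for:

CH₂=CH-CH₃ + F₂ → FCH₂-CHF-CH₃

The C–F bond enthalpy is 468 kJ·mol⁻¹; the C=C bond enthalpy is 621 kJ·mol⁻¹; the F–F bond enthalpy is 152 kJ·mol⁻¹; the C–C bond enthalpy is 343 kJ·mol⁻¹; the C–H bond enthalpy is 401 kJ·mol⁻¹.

ΔH ≈ −506 kJ

Bonds broken (reactants):
  C–C: 1 × 343 = 343
  C–H: 6 × 401 = 2406
  C=C: 1 × 621 = 621
  F–F: 1 × 152 = 152
  Σ(broken) = 3522 kJ
Bonds formed (products):
  C–C: 2 × 343 = 686
  C–F: 2 × 468 = 936
  C–H: 6 × 401 = 2406
  Σ(formed) = 4028 kJ
ΔH = Σ(broken) − Σ(formed) = 3522 − 4028 = −506 kJ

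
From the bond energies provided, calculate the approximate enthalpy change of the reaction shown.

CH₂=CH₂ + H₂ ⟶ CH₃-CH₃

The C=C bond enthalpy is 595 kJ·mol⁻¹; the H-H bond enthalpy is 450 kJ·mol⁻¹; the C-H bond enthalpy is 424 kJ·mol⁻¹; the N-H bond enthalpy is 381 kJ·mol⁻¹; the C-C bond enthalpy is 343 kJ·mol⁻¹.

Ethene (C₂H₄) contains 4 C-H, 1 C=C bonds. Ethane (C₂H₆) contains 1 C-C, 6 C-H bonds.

ΔH ≈ −146 kJ

Bonds broken (reactants):
  C-H: 4 × 424 = 1696
  C=C: 1 × 595 = 595
  H-H: 1 × 450 = 450
  Σ(broken) = 2741 kJ
Bonds formed (products):
  C-C: 1 × 343 = 343
  C-H: 6 × 424 = 2544
  Σ(formed) = 2887 kJ
ΔH = Σ(broken) − Σ(formed) = 2741 − 2887 = −146 kJ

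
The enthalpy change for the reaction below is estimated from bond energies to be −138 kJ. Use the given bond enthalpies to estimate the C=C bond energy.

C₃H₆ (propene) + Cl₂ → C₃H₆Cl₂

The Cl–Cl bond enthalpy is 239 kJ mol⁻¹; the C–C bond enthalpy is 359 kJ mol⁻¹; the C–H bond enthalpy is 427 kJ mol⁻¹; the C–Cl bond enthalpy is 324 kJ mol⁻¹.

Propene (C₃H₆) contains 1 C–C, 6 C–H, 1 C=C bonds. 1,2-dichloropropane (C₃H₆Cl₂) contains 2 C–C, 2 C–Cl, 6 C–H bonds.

D(C=C) ≈ 630 kJ/mol

Let D be the C=C bond energy.
Σ(broken) = 1×359 + 6×427 + 1×D + 1×239 = 3160 + D
Σ(formed) = 2×359 + 2×324 + 6×427 = 3928
ΔH = Σ(broken) − Σ(formed) = (3160 + D) − (3928) = −768 + D
Setting this equal to −138 kJ gives D = 630 kJ/mol.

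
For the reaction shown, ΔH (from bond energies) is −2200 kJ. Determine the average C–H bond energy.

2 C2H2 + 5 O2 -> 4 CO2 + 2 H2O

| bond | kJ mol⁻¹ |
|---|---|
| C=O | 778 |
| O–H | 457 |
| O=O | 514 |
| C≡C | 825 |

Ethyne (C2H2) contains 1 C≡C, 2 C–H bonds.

Let D be the C–H bond energy.
Σ(broken) = 2×825 + 4×D + 5×514 = 4220 + 4D
Σ(formed) = 8×778 + 4×457 = 8052
ΔH = Σ(broken) − Σ(formed) = (4220 + 4D) − (8052) = −3832 + 4D
Setting this equal to −2200 kJ gives 4D = 1632, so D = 408 kJ/mol.

D(C–H) ≈ 408 kJ/mol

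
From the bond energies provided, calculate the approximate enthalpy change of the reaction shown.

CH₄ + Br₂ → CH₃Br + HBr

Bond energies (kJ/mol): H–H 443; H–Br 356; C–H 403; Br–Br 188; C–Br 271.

Bonds broken (reactants):
  Br–Br: 1 × 188 = 188
  C–H: 4 × 403 = 1612
  Σ(broken) = 1800 kJ
Bonds formed (products):
  C–Br: 1 × 271 = 271
  C–H: 3 × 403 = 1209
  H–Br: 1 × 356 = 356
  Σ(formed) = 1836 kJ
ΔH = Σ(broken) − Σ(formed) = 1800 − 1836 = −36 kJ

ΔH ≈ −36 kJ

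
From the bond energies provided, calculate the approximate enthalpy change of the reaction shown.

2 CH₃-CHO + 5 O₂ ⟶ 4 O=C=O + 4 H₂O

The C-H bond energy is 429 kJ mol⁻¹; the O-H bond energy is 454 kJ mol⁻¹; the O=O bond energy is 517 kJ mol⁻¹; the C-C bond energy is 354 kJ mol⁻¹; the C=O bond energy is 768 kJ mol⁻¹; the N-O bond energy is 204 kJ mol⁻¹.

Bonds broken (reactants):
  C-C: 2 × 354 = 708
  C-H: 8 × 429 = 3432
  C=O: 2 × 768 = 1536
  O=O: 5 × 517 = 2585
  Σ(broken) = 8261 kJ
Bonds formed (products):
  C=O: 8 × 768 = 6144
  O-H: 8 × 454 = 3632
  Σ(formed) = 9776 kJ
ΔH = Σ(broken) − Σ(formed) = 8261 − 9776 = −1515 kJ

ΔH ≈ −1515 kJ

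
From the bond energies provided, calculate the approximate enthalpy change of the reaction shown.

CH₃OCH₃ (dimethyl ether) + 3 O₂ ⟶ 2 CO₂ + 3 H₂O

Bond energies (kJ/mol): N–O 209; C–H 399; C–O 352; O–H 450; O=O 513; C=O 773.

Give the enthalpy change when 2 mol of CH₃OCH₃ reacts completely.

ΔH = −2310 kJ

Bonds broken (reactants):
  C–H: 6 × 399 = 2394
  C–O: 2 × 352 = 704
  O=O: 3 × 513 = 1539
  Σ(broken) = 4637 kJ
Bonds formed (products):
  C=O: 4 × 773 = 3092
  O–H: 6 × 450 = 2700
  Σ(formed) = 5792 kJ
ΔH = Σ(broken) − Σ(formed) = 4637 − 5792 = −1155 kJ
For 2× the reaction as written: 2 × (−1155) = −2310 kJ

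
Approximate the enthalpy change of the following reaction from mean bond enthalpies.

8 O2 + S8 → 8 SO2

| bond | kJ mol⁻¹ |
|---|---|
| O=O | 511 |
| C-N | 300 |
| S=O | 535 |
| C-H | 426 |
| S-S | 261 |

ΔH ≈ −2384 kJ

Bonds broken (reactants):
  O=O: 8 × 511 = 4088
  S-S: 8 × 261 = 2088
  Σ(broken) = 6176 kJ
Bonds formed (products):
  S=O: 16 × 535 = 8560
  Σ(formed) = 8560 kJ
ΔH = Σ(broken) − Σ(formed) = 6176 − 8560 = −2384 kJ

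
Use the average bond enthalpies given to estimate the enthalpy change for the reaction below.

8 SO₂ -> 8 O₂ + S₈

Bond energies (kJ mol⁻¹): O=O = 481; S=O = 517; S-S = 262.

ΔH ≈ +2328 kJ

Bonds broken (reactants):
  S=O: 16 × 517 = 8272
  Σ(broken) = 8272 kJ
Bonds formed (products):
  O=O: 8 × 481 = 3848
  S-S: 8 × 262 = 2096
  Σ(formed) = 5944 kJ
ΔH = Σ(broken) − Σ(formed) = 8272 − 5944 = +2328 kJ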